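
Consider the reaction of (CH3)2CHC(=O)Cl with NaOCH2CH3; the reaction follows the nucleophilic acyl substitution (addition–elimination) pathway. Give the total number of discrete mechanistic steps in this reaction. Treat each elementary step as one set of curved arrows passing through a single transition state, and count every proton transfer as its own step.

Step 1: A lone pair on the O of CH3CH2O⁻ attacks the electrophilic acyl carbon; the π(C=O) electrons move onto oxygen, giving a tetrahedral intermediate.
Step 2: Collapse of the tetrahedral intermediate: the alkoxide oxygen pushes its lone pair back to re-form C=O while Cl⁻ leaves.
Total: 2 elementary steps.

2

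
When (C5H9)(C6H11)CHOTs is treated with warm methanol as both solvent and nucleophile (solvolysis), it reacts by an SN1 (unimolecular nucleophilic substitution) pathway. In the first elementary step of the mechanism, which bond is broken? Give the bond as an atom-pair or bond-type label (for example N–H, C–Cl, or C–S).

C–O

Step 1: Ionisation: the C–O σ-bond cleaves heterolytically; both bonding electrons depart with TsO⁻, leaving a secondary carbocation at the α-carbon.
The bond broken in this step is the C–O bond.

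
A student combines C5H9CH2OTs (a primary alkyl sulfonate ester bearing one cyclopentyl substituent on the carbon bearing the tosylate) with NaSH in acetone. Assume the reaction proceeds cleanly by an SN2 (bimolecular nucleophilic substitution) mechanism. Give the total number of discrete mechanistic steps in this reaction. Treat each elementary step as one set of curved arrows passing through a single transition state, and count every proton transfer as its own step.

Step 1: Backside attack by HS⁻ on the carbon bearing the tosylate: the new C–S bond forms as the C–O bond breaks, with Walden inversion at carbon.
Total: 1 elementary step.

1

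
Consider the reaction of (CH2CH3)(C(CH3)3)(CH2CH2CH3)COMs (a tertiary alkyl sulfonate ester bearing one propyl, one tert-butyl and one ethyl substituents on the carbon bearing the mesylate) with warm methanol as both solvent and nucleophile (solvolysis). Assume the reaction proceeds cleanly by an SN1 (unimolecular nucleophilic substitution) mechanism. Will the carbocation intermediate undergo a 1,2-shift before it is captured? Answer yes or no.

no

The first-formed carbocation is tertiary.
No single 1,2-shift to an adjacent carbon would produce a more-substituted cation than the one already present, so no rearrangement occurs.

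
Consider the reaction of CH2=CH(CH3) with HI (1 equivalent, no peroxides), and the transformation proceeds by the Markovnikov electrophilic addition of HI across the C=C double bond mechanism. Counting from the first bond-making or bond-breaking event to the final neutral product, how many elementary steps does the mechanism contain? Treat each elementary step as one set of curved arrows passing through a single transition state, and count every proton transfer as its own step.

2

Step 1: Electrophilic addition begins with the π(C=C) electrons forming a bond to the proton of HI. Following Markovnikov's rule, the resulting cation is secondary. The H–I bond breaks heterolytically, releasing I⁻.
(No 1,2-shift: no single shift to an adjacent carbon would give a more stable cation.)
Step 2: The I⁻ anion donates a lone pair to the carbocation, forming the new C–I σ-bond and giving the neutral alkyl halide.
Total: 2 elementary steps.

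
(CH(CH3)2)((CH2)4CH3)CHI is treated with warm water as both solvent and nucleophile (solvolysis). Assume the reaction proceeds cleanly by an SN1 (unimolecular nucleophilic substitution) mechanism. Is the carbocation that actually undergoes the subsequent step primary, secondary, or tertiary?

Step 1: Rate-determining heterolysis of the C–I bond gives I⁻ and a secondary carbocation.
Step 2: A hydride (H with its bonding pair) migrates from the adjacent isopropyl carbon to the cationic centre — a 1,2-hydride shift — upgrading the secondary cation to a tertiary one.
The cation rearranges from secondary to tertiary via a 1,2-hydride shift from the adjacent isopropyl carbon; the tertiary cation is what reacts next.

tertiary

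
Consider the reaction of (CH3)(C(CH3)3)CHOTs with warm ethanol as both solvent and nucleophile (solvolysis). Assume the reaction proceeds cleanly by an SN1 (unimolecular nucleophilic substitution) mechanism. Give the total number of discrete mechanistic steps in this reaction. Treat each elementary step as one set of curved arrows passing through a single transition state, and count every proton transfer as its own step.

4

Step 1: The C–O bond breaks with both electrons going to the tosylate; TsO⁻ leaves and a secondary carbocation remains.
Step 2: A 1,2-methyl shift from the adjacent tert-butyl carbon moves the positive charge from the secondary centre to an adjacent carbon, generating a more stable tertiary carbocation.
Step 3: CH3CH2OH donates an oxygen lone pair into the empty p orbital of the cation, giving a protonated ether (an oxonium ion).
Step 4: Deprotonation of the oxonium oxygen by solvent ethanol yields the neutral ether.
Total: 4 elementary steps.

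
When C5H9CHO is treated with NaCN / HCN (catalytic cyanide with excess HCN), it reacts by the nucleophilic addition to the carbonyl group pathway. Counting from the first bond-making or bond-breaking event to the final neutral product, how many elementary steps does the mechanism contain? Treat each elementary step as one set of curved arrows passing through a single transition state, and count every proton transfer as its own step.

2

Step 1: CN⁻ attacks the sp² carbonyl carbon; the C=O π bond breaks and the electrons end up as a lone pair on the alkoxide oxygen of the tetrahedral intermediate.
Step 2: The alkoxide is protonated in situ by undissociated HCN, yielding a cyanohydrin; the CN⁻ so formed carries on the cycle.
Total: 2 elementary steps.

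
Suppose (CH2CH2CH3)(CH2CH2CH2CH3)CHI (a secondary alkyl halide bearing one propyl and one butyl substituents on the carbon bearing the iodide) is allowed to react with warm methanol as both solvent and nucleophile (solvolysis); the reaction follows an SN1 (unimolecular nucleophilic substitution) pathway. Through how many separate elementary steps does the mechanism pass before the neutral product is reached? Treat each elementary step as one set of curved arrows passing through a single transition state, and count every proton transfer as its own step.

3

Step 1: Rate-determining heterolysis of the C–I bond gives I⁻ and a secondary carbocation.
(No 1,2-shift: no single shift to an adjacent carbon would give a more stable cation.)
Step 2: Nucleophilic capture: the oxygen of CH3OH bonds to the cationic carbon, producing an oxonium-ion intermediate.
Step 3: Proton transfer from the O–H of the oxonium ion to a solvent molecule delivers the neutral ether.
Total: 3 elementary steps.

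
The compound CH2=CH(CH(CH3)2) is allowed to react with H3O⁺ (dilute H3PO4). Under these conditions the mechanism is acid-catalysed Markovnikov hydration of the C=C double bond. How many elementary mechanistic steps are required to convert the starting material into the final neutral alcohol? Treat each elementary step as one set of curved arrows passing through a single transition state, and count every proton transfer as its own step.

Step 1: The π electrons of the C=C bond attack a proton of H3O⁺; Markovnikov addition places the new C–H on the less-substituted alkene carbon, so the positive charge ends up on the more-substituted carbon — a secondary carbocation. H2O is released.
Step 2: A 1,2-hydride shift from the adjacent isopropyl carbon moves the positive charge from the secondary centre to an adjacent carbon, generating a more stable tertiary carbocation.
Step 3: Nucleophilic capture of the cation by H2O produces the protonated alcohol (an oxonium ion).
Step 4: H2O removes a proton from the oxonium oxygen, regenerating H3O⁺ and giving the neutral alcohol.
Total: 4 elementary steps.

4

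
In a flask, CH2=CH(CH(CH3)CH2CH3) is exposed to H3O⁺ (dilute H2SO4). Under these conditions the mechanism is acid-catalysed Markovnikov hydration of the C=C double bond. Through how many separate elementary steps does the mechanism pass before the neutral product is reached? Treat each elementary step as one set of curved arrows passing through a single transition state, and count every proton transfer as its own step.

Step 1: The π electrons of the C=C bond attack a proton of H3O⁺; Markovnikov addition places the new C–H on the less-substituted alkene carbon, so the positive charge ends up on the more-substituted carbon — a secondary carbocation. H2O is released.
Step 2: A hydride (H with its bonding pair) migrates from the adjacent sec-butyl carbon to the cationic centre — a 1,2-hydride shift — upgrading the secondary cation to a tertiary one.
Step 3: A lone pair on the oxygen of H2O attacks the carbocation, forming a C–O bond and an oxonium ion (a protonated alcohol).
Step 4: Deprotonation of the oxonium ion by a water molecule delivers the neutral alcohol and regenerates the acid catalyst.
Total: 4 elementary steps.

4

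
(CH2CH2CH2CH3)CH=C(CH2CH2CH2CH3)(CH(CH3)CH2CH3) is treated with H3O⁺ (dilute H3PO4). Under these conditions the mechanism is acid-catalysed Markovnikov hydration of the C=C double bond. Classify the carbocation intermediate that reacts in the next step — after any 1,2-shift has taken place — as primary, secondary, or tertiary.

tertiary

Step 1: Electrophilic addition begins with the π(C=C) electrons forming a bond to the proton of H3O⁺. Following Markovnikov's rule, the resulting cation is tertiary. H2O is released.
No single 1,2-shift to an adjacent carbon would give a more-substituted cation, so no rearrangement occurs.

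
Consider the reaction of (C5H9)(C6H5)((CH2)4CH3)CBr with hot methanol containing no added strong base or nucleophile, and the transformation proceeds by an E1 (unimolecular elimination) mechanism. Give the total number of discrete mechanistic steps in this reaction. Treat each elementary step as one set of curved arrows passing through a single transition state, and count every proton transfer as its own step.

2

Step 1: Ionisation: the C–Br σ-bond cleaves heterolytically; both bonding electrons depart with Br⁻, leaving a tertiary carbocation at the α-carbon.
(No 1,2-shift: no single shift to an adjacent carbon would give a more stable cation.)
Step 2: A weak base (a methanol molecule from the solvent) removes a proton from a carbon adjacent to the cationic centre; the electrons of that C–H bond become the new π(C=C) bond, giving the alkene.
Total: 2 elementary steps.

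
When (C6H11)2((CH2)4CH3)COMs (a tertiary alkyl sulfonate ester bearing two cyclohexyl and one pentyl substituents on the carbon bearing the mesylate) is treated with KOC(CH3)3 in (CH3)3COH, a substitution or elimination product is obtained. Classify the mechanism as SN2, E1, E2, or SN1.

E2

Conditions: a strong/bulky base with a tertiary substrate bearing a β-hydrogen.
These conditions are the textbook signature of the E2 pathway.
A strong (often hindered) base removes a β-H in concert with loss of the leaving group — bimolecular elimination.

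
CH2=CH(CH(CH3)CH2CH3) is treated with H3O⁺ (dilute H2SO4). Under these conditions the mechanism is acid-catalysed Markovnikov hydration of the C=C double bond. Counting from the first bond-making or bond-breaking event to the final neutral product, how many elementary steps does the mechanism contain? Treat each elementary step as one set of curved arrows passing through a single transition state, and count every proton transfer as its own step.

4

Step 1: The π electrons of the C=C bond attack a proton of H3O⁺; Markovnikov addition places the new C–H on the less-substituted alkene carbon, so the positive charge ends up on the more-substituted carbon — a secondary carbocation. H2O is released.
Step 2: A 1,2-hydride shift from the adjacent sec-butyl carbon moves the positive charge from the secondary centre to an adjacent carbon, generating a more stable tertiary carbocation.
Step 3: A lone pair on the oxygen of H2O attacks the carbocation, forming a C–O bond and an oxonium ion (a protonated alcohol).
Step 4: H2O removes a proton from the oxonium oxygen, regenerating H3O⁺ and giving the neutral alcohol.
Total: 4 elementary steps.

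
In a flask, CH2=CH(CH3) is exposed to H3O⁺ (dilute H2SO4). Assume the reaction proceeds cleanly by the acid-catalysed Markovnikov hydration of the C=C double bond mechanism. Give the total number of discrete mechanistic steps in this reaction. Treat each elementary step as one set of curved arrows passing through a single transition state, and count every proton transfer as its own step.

3

Step 1: Electrophilic addition begins with the π(C=C) electrons forming a bond to the proton of H3O⁺. Following Markovnikov's rule, the resulting cation is secondary. H2O is released.
(No 1,2-shift: no single shift to an adjacent carbon would give a more stable cation.)
Step 2: Water acts as the nucleophile: an oxygen lone pair bonds to the cationic carbon, giving an oxonium-ion intermediate.
Step 3: H2O removes a proton from the oxonium oxygen, regenerating H3O⁺ and giving the neutral alcohol.
Total: 3 elementary steps.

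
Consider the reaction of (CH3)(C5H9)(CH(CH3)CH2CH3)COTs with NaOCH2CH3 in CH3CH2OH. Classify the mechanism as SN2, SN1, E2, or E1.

E2

Conditions: a strong base with a tertiary substrate bearing a β-hydrogen.
These conditions are the textbook signature of the E2 pathway.
A strong (often hindered) base removes a β-H in concert with loss of the leaving group — bimolecular elimination.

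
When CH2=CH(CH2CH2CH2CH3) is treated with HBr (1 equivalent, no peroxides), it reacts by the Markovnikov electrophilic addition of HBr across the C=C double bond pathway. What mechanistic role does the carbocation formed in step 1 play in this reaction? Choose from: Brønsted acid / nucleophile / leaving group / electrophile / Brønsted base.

electrophile

Step 2: Nucleophilic attack by Br⁻ on the carbocation completes the addition, giving R–Br.
The carbocation formed in step 1 accepts an electron pair into an empty or π* orbital — it is the electrophile.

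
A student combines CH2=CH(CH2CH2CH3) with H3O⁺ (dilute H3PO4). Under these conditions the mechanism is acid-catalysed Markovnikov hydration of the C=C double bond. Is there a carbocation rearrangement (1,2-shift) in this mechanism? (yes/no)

no

The first-formed carbocation is secondary.
No single 1,2-shift to an adjacent carbon would produce a more-substituted cation than the one already present, so no rearrangement occurs.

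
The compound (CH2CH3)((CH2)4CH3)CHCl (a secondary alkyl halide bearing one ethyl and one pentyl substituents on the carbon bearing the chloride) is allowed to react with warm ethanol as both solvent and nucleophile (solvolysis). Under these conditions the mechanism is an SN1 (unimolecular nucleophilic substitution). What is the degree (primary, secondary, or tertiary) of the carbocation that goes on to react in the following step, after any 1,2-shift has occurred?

Step 1: Unassisted departure of Cl⁻ (taking the C–Cl bonding pair) generates a secondary carbocation.
No single 1,2-shift to an adjacent carbon would give a more-substituted cation, so no rearrangement occurs.

secondary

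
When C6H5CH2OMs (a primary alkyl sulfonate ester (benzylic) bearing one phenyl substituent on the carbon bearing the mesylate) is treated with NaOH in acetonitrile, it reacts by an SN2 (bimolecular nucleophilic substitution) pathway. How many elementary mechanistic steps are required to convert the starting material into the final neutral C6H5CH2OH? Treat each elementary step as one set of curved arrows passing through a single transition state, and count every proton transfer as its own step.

Step 1: OH⁻ attacks the back face of the α-carbon while MsO⁻ departs with the C–O bonding pair — a single concerted displacement through a pentacoordinate transition state.
Total: 1 elementary step.

1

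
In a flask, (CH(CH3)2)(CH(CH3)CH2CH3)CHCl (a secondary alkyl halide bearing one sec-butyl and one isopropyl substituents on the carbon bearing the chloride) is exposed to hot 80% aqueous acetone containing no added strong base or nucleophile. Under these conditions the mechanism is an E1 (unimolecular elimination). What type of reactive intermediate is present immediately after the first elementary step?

secondary carbocation

Step 1: The C–Cl bond breaks with both electrons going to the chloride; Cl⁻ leaves and a secondary carbocation remains.
After step 1 the species present is a secondary carbocation.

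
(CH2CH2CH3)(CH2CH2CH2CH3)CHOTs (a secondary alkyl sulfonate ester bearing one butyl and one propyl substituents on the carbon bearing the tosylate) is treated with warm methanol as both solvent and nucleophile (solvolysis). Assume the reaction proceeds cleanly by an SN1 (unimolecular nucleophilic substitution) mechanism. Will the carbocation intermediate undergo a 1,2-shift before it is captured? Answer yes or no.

The first-formed carbocation is secondary.
No single 1,2-shift to an adjacent carbon would produce a more-substituted cation than the one already present, so no rearrangement occurs.

no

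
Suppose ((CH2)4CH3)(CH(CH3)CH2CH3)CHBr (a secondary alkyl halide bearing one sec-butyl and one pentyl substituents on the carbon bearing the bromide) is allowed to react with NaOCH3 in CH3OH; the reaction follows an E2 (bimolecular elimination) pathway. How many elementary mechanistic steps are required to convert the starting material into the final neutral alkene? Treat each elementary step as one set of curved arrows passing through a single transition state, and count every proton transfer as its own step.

1

Step 1: The strong base CH3O⁻ removes a β-hydrogen; in the same concerted event the electrons of the breaking C–H bond form the new π(C=C) bond and the C–Br σ-bond breaks, expelling Br⁻. Anti-periplanar geometry; one transition state.
Total: 1 elementary step.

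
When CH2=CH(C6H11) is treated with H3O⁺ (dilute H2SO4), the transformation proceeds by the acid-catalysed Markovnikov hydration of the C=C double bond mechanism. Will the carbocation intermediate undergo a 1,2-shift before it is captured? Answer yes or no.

yes

The first-formed carbocation is secondary.
The adjacent cyclohexyl carbon already bears 2 other carbon substituents and has a hydrogen to migrate; after a 1,2-hydride shift from that carbon the positive charge sits on a tertiary centre.
Tertiary is more stable than secondary, so the shift occurs.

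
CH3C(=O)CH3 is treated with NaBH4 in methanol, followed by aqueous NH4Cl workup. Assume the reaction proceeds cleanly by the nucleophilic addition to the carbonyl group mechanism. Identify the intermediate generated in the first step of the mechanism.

tetrahedral alkoxide intermediate

Step 1: A lone pair / filled orbital on H⁻ (delivered from BH4⁻) attacks the electrophilic carbonyl carbon; the π(C=O) electrons shift onto oxygen, producing a tetrahedral alkoxide intermediate.
After step 1 the species present is a tetrahedral alkoxide intermediate.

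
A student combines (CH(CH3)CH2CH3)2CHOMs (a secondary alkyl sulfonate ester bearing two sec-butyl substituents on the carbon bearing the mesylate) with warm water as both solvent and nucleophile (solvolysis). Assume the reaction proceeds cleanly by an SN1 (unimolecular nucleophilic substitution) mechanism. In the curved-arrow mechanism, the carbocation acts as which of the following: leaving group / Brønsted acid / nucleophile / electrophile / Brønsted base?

electrophile

Step 3: Nucleophilic capture: the oxygen of H2O bonds to the cationic carbon, producing an oxonium-ion intermediate.
The carbocation accepts an electron pair into an empty or π* orbital — it is the electrophile.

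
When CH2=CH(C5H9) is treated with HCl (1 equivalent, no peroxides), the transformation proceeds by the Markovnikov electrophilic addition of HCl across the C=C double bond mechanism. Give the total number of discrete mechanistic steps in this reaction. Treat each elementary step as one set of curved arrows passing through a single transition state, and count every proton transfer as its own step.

3

Step 1: Electrophilic addition begins with the π(C=C) electrons forming a bond to the proton of HCl. Following Markovnikov's rule, the resulting cation is secondary. The H–Cl bond breaks heterolytically, releasing Cl⁻.
Step 2: A hydride (H with its bonding pair) migrates from the adjacent cyclopentyl carbon to the cationic centre — a 1,2-hydride shift — upgrading the secondary cation to a tertiary one.
Step 3: Cl⁻ captures the cation: a lone pair on Cl⁻ fills the empty p orbital, producing the alkyl halide product.
Total: 3 elementary steps.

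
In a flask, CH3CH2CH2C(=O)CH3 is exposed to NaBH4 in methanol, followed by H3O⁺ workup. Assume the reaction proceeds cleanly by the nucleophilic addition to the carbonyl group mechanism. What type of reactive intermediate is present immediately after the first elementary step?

Step 1: H⁻ (delivered from BH4⁻) attacks the sp² carbonyl carbon; the C=O π bond breaks and the electrons end up as a lone pair on the alkoxide oxygen of the tetrahedral intermediate.
After step 1 the species present is a tetrahedral alkoxide intermediate.

tetrahedral alkoxide intermediate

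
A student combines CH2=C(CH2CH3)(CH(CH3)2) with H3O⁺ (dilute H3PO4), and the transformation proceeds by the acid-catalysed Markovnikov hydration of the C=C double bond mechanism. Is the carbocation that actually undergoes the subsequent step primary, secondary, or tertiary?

tertiary

Step 1: Protonation of the alkene by H3O⁺: the π bond acts as the nucleophile and picks up H⁺, giving the more stable (Markovnikov) tertiary carbocation. H2O is released.
No single 1,2-shift to an adjacent carbon would give a more-substituted cation, so no rearrangement occurs.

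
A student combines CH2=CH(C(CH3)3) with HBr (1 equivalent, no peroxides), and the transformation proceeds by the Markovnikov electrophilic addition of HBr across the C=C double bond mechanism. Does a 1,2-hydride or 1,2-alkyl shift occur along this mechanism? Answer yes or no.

The first-formed carbocation is secondary.
The adjacent tert-butyl carbon has no hydrogen but bears methyl groups; migration of one methyl with its bonding pair (a 1,2-methyl shift) places the charge on a tertiary centre.
Tertiary is more stable than secondary, so the shift occurs.

yes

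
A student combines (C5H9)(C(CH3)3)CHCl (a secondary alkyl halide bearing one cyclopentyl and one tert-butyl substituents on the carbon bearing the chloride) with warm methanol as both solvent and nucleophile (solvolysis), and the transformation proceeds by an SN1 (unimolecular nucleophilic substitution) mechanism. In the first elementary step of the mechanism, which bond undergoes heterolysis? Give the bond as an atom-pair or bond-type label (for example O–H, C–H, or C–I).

Step 1: Ionisation: the C–Cl σ-bond cleaves heterolytically; both bonding electrons depart with Cl⁻, leaving a secondary carbocation at the α-carbon.
The bond broken in this step is the C–Cl bond.

C–Cl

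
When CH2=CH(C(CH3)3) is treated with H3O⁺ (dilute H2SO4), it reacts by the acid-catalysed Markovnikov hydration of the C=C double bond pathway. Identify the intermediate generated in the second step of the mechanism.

tertiary carbocation

Step 1: The π electrons of the C=C bond attack a proton of H3O⁺; Markovnikov addition places the new C–H on the less-substituted alkene carbon, so the positive charge ends up on the more-substituted carbon — a secondary carbocation. H2O is released.
Step 2: A methyl group with its bonding pair migrates from the adjacent tert-butyl carbon to the cationic centre — a 1,2-methyl shift — upgrading the secondary cation to a tertiary one.
After step 2 the species present is a tertiary carbocation.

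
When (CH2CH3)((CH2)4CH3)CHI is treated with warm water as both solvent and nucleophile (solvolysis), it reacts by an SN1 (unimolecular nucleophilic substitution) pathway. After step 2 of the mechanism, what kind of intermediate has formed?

Step 1: The C–I bond breaks with both electrons going to the iodide; I⁻ leaves and a secondary carbocation remains.
Step 2: H2O donates an oxygen lone pair into the empty p orbital of the cation, giving a protonated alcohol (an oxonium ion).
After step 2 the species present is an oxonium ion.

oxonium ion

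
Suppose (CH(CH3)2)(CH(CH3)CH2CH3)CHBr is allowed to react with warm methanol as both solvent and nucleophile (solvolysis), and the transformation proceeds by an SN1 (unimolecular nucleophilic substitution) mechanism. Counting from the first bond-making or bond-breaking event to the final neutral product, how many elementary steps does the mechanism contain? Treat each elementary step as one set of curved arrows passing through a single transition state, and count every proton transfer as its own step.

Step 1: Unassisted departure of Br⁻ (taking the C–Br bonding pair) generates a secondary carbocation.
Step 2: A hydride (H with its bonding pair) migrates from the adjacent isopropyl carbon to the cationic centre — a 1,2-hydride shift — upgrading the secondary cation to a tertiary one.
Step 3: CH3OH donates an oxygen lone pair into the empty p orbital of the cation, giving a protonated ether (an oxonium ion).
Step 4: Proton transfer from the O–H of the oxonium ion to a solvent molecule delivers the neutral ether.
Total: 4 elementary steps.

4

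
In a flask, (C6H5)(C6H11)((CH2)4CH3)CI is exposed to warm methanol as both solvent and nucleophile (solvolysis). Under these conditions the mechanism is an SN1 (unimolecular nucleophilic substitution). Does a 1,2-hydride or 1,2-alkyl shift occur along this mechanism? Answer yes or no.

no

The first-formed carbocation is tertiary.
No single 1,2-shift to an adjacent carbon would produce a more-substituted cation than the one already present, so no rearrangement occurs.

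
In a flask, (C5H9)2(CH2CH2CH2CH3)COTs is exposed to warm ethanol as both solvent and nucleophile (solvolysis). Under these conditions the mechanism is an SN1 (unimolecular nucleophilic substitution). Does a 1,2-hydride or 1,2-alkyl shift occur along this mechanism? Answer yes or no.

The first-formed carbocation is tertiary.
No single 1,2-shift to an adjacent carbon would produce a more-substituted cation than the one already present, so no rearrangement occurs.

no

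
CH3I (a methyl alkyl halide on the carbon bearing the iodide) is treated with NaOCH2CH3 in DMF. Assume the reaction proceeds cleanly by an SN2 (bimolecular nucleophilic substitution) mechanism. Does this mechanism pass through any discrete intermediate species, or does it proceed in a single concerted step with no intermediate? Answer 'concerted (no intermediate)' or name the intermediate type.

concerted (no intermediate)

The ethoxide nucleophile donates a lone pair from O to the α-carbon in a backside attack; simultaneously the C–I σ-bond breaks and both of its electrons leave with I⁻. One concerted step with inversion of configuration.
All bond changes occur in one transition state; no discrete intermediate is formed.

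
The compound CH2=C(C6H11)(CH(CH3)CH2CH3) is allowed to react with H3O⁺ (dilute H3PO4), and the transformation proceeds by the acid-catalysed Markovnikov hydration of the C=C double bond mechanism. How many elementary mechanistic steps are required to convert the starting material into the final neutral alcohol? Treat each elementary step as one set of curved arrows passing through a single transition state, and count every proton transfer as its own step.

Step 1: Electrophilic addition begins with the π(C=C) electrons forming a bond to the proton of H3O⁺. Following Markovnikov's rule, the resulting cation is tertiary. H2O is released.
(No 1,2-shift: no single shift to an adjacent carbon would give a more stable cation.)
Step 2: Nucleophilic capture of the cation by H2O produces the protonated alcohol (an oxonium ion).
Step 3: Proton transfer from the O–H of the oxonium ion to H2O completes the catalytic cycle and yields the alcohol.
Total: 3 elementary steps.

3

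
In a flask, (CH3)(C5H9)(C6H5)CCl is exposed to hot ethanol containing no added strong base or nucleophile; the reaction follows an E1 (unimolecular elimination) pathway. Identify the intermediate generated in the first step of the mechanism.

Step 1: Unassisted departure of Cl⁻ (taking the C–Cl bonding pair) generates a tertiary carbocation.
After step 1 the species present is a tertiary carbocation.

tertiary carbocation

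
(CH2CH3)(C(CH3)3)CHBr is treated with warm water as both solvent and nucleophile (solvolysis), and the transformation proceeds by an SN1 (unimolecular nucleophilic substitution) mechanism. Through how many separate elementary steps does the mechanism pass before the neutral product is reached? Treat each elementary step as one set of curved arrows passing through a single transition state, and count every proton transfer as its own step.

Step 1: Rate-determining heterolysis of the C–Br bond gives Br⁻ and a secondary carbocation.
Step 2: A 1,2-methyl shift from the adjacent tert-butyl carbon moves the positive charge from the secondary centre to an adjacent carbon, generating a more stable tertiary carbocation.
Step 3: H2O donates an oxygen lone pair into the empty p orbital of the cation, giving a protonated alcohol (an oxonium ion).
Step 4: A second solvent molecule removes the proton on oxygen, giving the neutral alcohol product.
Total: 4 elementary steps.

4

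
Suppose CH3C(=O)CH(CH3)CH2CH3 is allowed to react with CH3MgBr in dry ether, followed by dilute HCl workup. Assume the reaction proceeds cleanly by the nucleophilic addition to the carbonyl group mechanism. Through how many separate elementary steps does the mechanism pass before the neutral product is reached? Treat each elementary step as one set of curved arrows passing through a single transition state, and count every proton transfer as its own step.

Step 1: A lone pair / filled orbital on the carbanion-like carbon of CH3MgBr attacks the electrophilic carbonyl carbon; the π(C=O) electrons shift onto oxygen, producing a tetrahedral alkoxide intermediate.
Step 2: Protonation of the alkoxide by dilute HCl workup furnishes an alcohol.
Total: 2 elementary steps.

2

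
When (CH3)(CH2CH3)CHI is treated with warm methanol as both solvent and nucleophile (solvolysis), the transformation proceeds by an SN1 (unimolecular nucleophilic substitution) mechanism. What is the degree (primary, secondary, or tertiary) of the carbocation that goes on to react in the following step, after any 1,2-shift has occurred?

secondary

Step 1: Rate-determining heterolysis of the C–I bond gives I⁻ and a secondary carbocation.
No single 1,2-shift to an adjacent carbon would give a more-substituted cation, so no rearrangement occurs.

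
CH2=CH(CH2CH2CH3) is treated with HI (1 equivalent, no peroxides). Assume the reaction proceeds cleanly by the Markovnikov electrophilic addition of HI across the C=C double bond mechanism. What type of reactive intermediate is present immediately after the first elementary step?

secondary carbocation

Step 1: Electrophilic addition begins with the π(C=C) electrons forming a bond to the proton of HI. Following Markovnikov's rule, the resulting cation is secondary. The H–I bond breaks heterolytically, releasing I⁻.
After step 1 the species present is a secondary carbocation.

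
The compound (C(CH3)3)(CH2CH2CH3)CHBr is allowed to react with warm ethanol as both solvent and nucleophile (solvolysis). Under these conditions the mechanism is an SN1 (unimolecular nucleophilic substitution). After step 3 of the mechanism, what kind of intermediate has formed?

Step 1: Rate-determining heterolysis of the C–Br bond gives Br⁻ and a secondary carbocation.
Step 2: Carbocation rearrangement: a 1,2-methyl shift from the adjacent tert-butyl carbon converts the initially-formed secondary cation into the more stable tertiary cation.
Step 3: CH3CH2OH donates an oxygen lone pair into the empty p orbital of the cation, giving a protonated ether (an oxonium ion).
After step 3 the species present is an oxonium ion.

oxonium ion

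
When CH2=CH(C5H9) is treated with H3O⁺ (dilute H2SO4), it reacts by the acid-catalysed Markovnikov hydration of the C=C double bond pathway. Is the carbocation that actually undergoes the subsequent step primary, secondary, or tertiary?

Step 1: Protonation of the alkene by H3O⁺: the π bond acts as the nucleophile and picks up H⁺, giving the more stable (Markovnikov) secondary carbocation. H2O is released.
Step 2: A 1,2-hydride shift from the adjacent cyclopentyl carbon moves the positive charge from the secondary centre to an adjacent carbon, generating a more stable tertiary carbocation.
The cation rearranges from secondary to tertiary via a 1,2-hydride shift from the adjacent cyclopentyl carbon; the tertiary cation is what reacts next.

tertiary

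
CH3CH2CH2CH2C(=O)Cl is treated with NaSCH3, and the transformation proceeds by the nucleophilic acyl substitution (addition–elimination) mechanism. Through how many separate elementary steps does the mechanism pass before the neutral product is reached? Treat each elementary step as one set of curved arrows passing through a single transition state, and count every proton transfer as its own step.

2

Step 1: A lone pair on the S of CH3S⁻ attacks the electrophilic acyl carbon; the π(C=O) electrons move onto oxygen, giving a tetrahedral intermediate.
Step 2: An oxygen lone pair re-forms the C=O π bond as the C–Cl σ-bond breaks; Cl⁻ is expelled.
Total: 2 elementary steps.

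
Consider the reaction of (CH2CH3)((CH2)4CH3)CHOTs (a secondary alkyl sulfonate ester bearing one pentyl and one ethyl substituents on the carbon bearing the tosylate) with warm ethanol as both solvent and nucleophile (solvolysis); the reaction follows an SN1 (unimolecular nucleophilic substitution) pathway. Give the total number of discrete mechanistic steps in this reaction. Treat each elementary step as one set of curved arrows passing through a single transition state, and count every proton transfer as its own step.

Step 1: Unassisted departure of TsO⁻ (taking the C–O bonding pair) generates a secondary carbocation.
(No 1,2-shift: no single shift to an adjacent carbon would give a more stable cation.)
Step 2: Nucleophilic capture: the oxygen of CH3CH2OH bonds to the cationic carbon, producing an oxonium-ion intermediate.
Step 3: A second solvent molecule removes the proton on oxygen, giving the neutral ether product.
Total: 3 elementary steps.

3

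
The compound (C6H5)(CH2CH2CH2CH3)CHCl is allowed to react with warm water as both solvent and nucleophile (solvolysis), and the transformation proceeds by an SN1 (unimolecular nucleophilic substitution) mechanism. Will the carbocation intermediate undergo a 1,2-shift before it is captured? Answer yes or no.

The first-formed carbocation is secondary.
No single 1,2-shift to an adjacent carbon would produce a more-substituted cation than the one already present, so no rearrangement occurs.

no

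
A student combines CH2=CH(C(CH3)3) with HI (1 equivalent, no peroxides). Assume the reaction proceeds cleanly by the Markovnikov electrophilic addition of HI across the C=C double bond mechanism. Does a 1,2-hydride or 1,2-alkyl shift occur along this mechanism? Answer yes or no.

The first-formed carbocation is secondary.
The adjacent tert-butyl carbon has no hydrogen but bears methyl groups; migration of one methyl with its bonding pair (a 1,2-methyl shift) places the charge on a tertiary centre.
Tertiary is more stable than secondary, so the shift occurs.

yes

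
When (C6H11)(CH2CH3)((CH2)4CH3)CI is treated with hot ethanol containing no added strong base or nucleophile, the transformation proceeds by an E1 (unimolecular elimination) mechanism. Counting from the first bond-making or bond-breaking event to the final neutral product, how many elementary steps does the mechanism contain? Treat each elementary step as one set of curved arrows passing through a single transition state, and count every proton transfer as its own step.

Step 1: Rate-determining heterolysis of the C–I bond gives I⁻ and a tertiary carbocation.
(No 1,2-shift: no single shift to an adjacent carbon would give a more stable cation.)
Step 2: A weak base (an ethanol molecule from the solvent) removes a proton from a carbon adjacent to the cationic centre; the electrons of that C–H bond become the new π(C=C) bond, giving the alkene.
Total: 2 elementary steps.

2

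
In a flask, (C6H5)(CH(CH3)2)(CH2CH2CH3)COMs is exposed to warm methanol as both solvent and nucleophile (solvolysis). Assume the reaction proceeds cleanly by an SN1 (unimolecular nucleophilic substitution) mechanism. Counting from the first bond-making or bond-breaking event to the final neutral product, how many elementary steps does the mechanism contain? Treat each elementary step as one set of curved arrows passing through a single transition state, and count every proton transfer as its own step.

3

Step 1: Ionisation: the C–O σ-bond cleaves heterolytically; both bonding electrons depart with MsO⁻, leaving a tertiary carbocation at the α-carbon.
(No 1,2-shift: no single shift to an adjacent carbon would give a more stable cation.)
Step 2: Nucleophilic capture: the oxygen of CH3OH bonds to the cationic carbon, producing an oxonium-ion intermediate.
Step 3: Proton transfer from the O–H of the oxonium ion to a solvent molecule delivers the neutral ether.
Total: 3 elementary steps.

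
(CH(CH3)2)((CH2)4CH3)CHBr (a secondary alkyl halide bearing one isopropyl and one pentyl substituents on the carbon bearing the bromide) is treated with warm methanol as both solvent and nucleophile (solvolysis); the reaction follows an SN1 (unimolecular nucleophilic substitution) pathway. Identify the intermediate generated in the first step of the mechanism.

Step 1: Ionisation: the C–Br σ-bond cleaves heterolytically; both bonding electrons depart with Br⁻, leaving a secondary carbocation at the α-carbon.
After step 1 the species present is a secondary carbocation.

secondary carbocation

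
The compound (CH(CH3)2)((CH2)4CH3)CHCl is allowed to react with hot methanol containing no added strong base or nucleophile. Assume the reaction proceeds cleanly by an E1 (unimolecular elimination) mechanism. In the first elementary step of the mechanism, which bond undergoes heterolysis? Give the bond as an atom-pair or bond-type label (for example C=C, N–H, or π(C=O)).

Step 1: Rate-determining heterolysis of the C–Cl bond gives Cl⁻ and a secondary carbocation.
The bond broken in this step is the C–Cl bond.

C–Cl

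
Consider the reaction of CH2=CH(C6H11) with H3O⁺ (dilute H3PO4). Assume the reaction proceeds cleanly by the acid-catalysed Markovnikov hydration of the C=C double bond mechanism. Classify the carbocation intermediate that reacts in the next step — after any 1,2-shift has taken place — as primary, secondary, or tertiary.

tertiary

Step 1: Protonation of the alkene by H3O⁺: the π bond acts as the nucleophile and picks up H⁺, giving the more stable (Markovnikov) secondary carbocation. H2O is released.
Step 2: Carbocation rearrangement: a 1,2-hydride shift from the adjacent cyclohexyl carbon converts the initially-formed secondary cation into the more stable tertiary cation.
The cation rearranges from secondary to tertiary via a 1,2-hydride shift from the adjacent cyclohexyl carbon; the tertiary cation is what reacts next.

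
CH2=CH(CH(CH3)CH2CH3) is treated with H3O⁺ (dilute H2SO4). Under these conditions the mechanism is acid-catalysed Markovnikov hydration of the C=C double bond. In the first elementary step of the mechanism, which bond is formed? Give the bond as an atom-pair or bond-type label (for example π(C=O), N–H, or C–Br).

C–H

Step 1: Protonation of the alkene by H3O⁺: the π bond acts as the nucleophile and picks up H⁺, giving the more stable (Markovnikov) secondary carbocation. H2O is released.
The bond formed in this step is the C–H bond.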